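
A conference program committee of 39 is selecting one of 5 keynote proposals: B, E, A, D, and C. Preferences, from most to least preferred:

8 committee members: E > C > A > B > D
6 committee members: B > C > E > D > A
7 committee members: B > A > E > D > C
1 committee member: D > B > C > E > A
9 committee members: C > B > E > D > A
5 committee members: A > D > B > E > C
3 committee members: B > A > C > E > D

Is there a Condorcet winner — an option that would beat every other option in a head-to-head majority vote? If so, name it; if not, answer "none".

B vs E: 31–8 for B.
B vs A: 26–13 for B.
B vs D: 33–6 for B.
B vs C: 22–17 for B.
B beats every other option head-to-head.

B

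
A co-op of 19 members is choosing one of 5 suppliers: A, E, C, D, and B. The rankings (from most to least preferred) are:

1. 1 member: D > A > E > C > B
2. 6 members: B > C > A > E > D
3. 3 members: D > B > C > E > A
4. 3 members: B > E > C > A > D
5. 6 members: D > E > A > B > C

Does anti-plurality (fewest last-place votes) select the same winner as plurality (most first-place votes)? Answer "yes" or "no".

no

Anti-plurality — last-place votes: A 3, E 0, C 6, D 9, B 1. Winner: E.
Plurality — first-place votes: A 0, E 0, C 0, D 10, B 9. Winner: D.
The two methods disagree.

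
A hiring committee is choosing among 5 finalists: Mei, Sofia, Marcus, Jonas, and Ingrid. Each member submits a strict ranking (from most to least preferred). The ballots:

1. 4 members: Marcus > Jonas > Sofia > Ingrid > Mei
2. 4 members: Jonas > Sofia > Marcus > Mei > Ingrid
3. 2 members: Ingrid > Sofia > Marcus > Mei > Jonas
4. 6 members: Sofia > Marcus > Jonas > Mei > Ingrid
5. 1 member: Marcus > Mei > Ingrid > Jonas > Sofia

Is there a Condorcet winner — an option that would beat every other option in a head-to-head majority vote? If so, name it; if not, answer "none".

none

Checking pairwise contests:
Sofia beats Mei 16–1.
Jonas beats Sofia 9–8.
Sofia beats Marcus 12–5.
Marcus beats Jonas 13–4.
Mei beats Ingrid 11–6.
Every option loses at least one head-to-head, so there is no Condorcet winner.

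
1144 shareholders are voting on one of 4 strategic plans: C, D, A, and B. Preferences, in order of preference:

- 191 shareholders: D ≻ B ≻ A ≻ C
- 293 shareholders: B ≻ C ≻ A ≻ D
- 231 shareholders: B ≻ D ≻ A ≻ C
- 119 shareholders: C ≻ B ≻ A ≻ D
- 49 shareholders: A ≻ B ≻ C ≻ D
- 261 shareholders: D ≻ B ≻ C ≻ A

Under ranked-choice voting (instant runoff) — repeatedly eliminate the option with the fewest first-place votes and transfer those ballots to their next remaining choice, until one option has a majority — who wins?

Round 1: C 119, D 452, A 49, B 524. Eliminate A.
Round 2: C 119, D 452, B 573. B has a majority.

B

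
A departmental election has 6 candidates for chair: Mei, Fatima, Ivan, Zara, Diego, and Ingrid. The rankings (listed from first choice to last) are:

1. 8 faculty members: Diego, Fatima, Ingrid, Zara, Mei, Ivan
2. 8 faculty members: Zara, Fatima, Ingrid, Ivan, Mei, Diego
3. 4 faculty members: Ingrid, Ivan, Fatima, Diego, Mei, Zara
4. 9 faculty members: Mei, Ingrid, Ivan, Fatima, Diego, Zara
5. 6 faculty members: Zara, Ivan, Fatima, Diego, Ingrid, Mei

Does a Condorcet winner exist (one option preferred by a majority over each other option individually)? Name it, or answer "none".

Checking pairwise contests:
Fatima beats Mei 26–9.
Ivan beats Fatima 19–16.
Zara beats Ivan 22–13.
Fatima beats Zara 21–14.
Fatima beats Diego 27–8.
Fatima beats Ingrid 22–13.
Every option loses at least one head-to-head, so there is no Condorcet winner.

none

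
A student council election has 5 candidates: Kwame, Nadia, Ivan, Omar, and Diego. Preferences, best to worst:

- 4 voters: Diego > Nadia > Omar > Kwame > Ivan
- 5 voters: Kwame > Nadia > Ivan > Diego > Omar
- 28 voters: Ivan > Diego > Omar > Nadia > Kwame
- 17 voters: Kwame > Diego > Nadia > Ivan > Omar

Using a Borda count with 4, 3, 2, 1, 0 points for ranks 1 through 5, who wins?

Diego

Kwame: 4·1 + 5·4 + 28·0 + 17·4 = 92
Nadia: 4·3 + 5·3 + 28·1 + 17·2 = 89
Ivan: 4·0 + 5·2 + 28·4 + 17·1 = 139
Omar: 4·2 + 5·0 + 28·2 + 17·0 = 64
Diego: 4·4 + 5·1 + 28·3 + 17·3 = 156
Diego has the highest Borda score (156).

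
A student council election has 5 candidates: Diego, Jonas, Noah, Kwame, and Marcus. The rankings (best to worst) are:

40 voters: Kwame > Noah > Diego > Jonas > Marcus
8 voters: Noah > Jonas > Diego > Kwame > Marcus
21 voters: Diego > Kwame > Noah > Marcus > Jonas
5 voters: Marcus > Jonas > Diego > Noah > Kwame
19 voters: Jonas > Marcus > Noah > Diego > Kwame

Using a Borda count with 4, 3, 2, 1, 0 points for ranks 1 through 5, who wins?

Diego: 40·2 + 8·2 + 21·4 + 5·2 + 19·1 = 209
Jonas: 40·1 + 8·3 + 21·0 + 5·3 + 19·4 = 155
Noah: 40·3 + 8·4 + 21·2 + 5·1 + 19·2 = 237
Kwame: 40·4 + 8·1 + 21·3 + 5·0 + 19·0 = 231
Marcus: 40·0 + 8·0 + 21·1 + 5·4 + 19·3 = 98
Noah has the highest Borda score (237).

Noah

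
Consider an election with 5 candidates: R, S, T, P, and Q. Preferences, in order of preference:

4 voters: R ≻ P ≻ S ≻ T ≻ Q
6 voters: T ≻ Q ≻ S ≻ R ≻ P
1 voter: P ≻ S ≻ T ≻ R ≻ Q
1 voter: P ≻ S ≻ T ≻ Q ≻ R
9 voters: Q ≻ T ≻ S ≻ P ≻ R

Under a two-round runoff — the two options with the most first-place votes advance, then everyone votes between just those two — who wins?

Round 1 first-place votes: R 4, S 0, T 6, P 2, Q 9.
Q and T advance.
Runoff: Q is preferred to T by 9 voters; T by 12.
T wins the runoff.

T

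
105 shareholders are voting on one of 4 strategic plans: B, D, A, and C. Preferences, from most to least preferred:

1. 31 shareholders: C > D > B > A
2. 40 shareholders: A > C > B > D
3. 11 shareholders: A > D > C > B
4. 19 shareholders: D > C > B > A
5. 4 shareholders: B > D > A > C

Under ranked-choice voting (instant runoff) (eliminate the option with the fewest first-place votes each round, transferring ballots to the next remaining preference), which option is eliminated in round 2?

D

Round 1: B 4, D 19, A 51, C 31. Eliminate B.
Round 2: D 23, A 51, C 31. Eliminate D.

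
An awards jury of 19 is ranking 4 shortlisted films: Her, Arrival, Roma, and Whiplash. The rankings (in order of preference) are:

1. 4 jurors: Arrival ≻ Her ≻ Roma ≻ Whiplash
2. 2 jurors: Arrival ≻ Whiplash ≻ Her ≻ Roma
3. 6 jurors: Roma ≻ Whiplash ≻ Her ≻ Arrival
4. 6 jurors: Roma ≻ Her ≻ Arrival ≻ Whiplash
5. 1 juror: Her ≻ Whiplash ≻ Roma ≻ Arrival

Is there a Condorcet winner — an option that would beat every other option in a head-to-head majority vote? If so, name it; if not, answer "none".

Roma

Roma vs Her: 12–7 for Roma.
Roma vs Arrival: 13–6 for Roma.
Roma vs Whiplash: 16–3 for Roma.
Roma beats every other option head-to-head.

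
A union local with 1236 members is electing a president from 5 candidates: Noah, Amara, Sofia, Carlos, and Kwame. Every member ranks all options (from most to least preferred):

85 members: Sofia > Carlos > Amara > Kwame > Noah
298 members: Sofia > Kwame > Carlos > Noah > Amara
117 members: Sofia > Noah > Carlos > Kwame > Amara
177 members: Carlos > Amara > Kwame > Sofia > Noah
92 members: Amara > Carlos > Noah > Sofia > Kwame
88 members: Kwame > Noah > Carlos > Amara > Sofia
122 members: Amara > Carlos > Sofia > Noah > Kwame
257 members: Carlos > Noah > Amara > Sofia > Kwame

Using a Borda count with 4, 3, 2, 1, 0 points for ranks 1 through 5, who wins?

Noah: 85·0 + 298·1 + 117·3 + 177·0 + 92·2 + 88·3 + 122·1 + 257·3 = 1990
Amara: 85·2 + 298·0 + 117·0 + 177·3 + 92·4 + 88·1 + 122·4 + 257·2 = 2159
Sofia: 85·4 + 298·4 + 117·4 + 177·1 + 92·1 + 88·0 + 122·2 + 257·1 = 2770
Carlos: 85·3 + 298·2 + 117·2 + 177·4 + 92·3 + 88·2 + 122·3 + 257·4 = 3639
Kwame: 85·1 + 298·3 + 117·1 + 177·2 + 92·0 + 88·4 + 122·0 + 257·0 = 1802
Carlos has the highest Borda score (3639).

Carlos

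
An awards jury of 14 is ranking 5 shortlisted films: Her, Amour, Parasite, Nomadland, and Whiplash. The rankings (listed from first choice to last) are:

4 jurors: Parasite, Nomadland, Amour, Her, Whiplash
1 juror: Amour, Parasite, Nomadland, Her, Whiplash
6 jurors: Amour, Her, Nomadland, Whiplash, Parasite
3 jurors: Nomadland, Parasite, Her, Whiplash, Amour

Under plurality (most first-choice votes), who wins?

Amour

First-place votes: Her 0, Amour 7, Parasite 4, Nomadland 3, Whiplash 0.
Amour has the most first-place votes.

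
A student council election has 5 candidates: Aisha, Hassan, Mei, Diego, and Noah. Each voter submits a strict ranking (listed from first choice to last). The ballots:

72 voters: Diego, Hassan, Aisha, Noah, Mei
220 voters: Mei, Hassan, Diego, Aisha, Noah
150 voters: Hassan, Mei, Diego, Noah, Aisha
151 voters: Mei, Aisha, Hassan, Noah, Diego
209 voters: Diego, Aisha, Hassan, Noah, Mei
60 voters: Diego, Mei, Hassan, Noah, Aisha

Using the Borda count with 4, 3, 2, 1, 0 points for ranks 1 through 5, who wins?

Hassan

Aisha: 72·2 + 220·1 + 150·0 + 151·3 + 209·3 + 60·0 = 1444
Hassan: 72·3 + 220·3 + 150·4 + 151·2 + 209·2 + 60·2 = 2316
Mei: 72·0 + 220·4 + 150·3 + 151·4 + 209·0 + 60·3 = 2114
Diego: 72·4 + 220·2 + 150·2 + 151·0 + 209·4 + 60·4 = 2104
Noah: 72·1 + 220·0 + 150·1 + 151·1 + 209·1 + 60·1 = 642
Hassan has the highest Borda score (2316).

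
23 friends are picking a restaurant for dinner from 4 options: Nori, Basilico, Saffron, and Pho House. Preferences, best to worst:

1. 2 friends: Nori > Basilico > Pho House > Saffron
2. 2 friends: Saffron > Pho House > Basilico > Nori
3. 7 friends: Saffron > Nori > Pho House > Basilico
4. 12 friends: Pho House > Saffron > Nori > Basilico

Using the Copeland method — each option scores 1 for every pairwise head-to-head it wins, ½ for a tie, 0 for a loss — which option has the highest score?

Pho House

Nori: beats Basilico; loses to Saffron and Pho House → score 1.
Basilico: loses to Nori, Saffron, and Pho House → score 0.
Saffron: beats Nori and Basilico; loses to Pho House → score 2.
Pho House: beats Nori, Basilico, and Saffron → score 3.
Pho House has the best pairwise record.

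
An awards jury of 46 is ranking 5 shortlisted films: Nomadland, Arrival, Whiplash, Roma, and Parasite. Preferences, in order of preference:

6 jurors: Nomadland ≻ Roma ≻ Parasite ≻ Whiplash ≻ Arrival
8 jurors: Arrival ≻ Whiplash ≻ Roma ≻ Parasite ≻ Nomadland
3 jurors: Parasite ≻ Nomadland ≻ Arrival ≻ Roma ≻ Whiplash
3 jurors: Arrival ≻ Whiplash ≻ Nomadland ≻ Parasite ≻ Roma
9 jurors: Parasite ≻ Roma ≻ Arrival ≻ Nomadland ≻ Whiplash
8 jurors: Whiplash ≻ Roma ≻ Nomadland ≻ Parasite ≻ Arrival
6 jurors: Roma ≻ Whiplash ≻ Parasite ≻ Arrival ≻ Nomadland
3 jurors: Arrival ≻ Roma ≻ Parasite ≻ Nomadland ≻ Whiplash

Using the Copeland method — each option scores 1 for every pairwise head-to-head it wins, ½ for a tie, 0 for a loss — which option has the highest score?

Nomadland: loses to Arrival, Whiplash, Roma, and Parasite → score 0.
Arrival: beats Nomadland and Whiplash; loses to Roma and Parasite → score 2.
Whiplash: beats Nomadland and Parasite; loses to Arrival and Roma → score 2.
Roma: beats Nomadland, Arrival, Whiplash, and Parasite → score 4.
Parasite: beats Nomadland and Arrival; loses to Whiplash and Roma → score 2.
Roma has the best pairwise record.

Roma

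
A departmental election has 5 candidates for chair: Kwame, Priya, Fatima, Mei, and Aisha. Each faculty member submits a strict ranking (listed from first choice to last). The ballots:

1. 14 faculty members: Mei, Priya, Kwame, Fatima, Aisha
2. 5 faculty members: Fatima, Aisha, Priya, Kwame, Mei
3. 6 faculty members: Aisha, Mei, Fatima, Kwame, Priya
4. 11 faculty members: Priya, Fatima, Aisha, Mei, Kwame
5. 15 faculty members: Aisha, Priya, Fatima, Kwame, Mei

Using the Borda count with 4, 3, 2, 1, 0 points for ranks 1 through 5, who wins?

Priya

Kwame: 14·2 + 5·1 + 6·1 + 11·0 + 15·1 = 54
Priya: 14·3 + 5·2 + 6·0 + 11·4 + 15·3 = 141
Fatima: 14·1 + 5·4 + 6·2 + 11·3 + 15·2 = 109
Mei: 14·4 + 5·0 + 6·3 + 11·1 + 15·0 = 85
Aisha: 14·0 + 5·3 + 6·4 + 11·2 + 15·4 = 121
Priya has the highest Borda score (141).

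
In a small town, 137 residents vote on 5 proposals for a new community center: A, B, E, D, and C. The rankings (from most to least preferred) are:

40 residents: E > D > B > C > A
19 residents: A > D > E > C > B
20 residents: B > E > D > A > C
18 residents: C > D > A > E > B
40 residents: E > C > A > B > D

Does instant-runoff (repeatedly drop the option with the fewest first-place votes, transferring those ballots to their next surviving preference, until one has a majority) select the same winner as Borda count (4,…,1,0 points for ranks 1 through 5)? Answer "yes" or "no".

Instant-runoff — R1 A 19, B 20, E 80, D 0, C 18 (E winner). Winner: E.
Borda — scores: A 212, B 200, E 436, D 271, C 251. Winner: E.
The two methods agree.

yes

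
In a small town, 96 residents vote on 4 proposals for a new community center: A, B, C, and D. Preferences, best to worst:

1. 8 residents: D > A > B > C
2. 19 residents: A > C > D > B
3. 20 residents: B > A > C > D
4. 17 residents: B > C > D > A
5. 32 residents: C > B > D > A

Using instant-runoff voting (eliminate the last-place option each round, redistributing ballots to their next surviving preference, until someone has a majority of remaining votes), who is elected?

Round 1: A 19, B 37, C 32, D 8. Eliminate D.
Round 2: A 27, B 37, C 32. Eliminate A.
Round 3: B 45, C 51. C has a majority.

C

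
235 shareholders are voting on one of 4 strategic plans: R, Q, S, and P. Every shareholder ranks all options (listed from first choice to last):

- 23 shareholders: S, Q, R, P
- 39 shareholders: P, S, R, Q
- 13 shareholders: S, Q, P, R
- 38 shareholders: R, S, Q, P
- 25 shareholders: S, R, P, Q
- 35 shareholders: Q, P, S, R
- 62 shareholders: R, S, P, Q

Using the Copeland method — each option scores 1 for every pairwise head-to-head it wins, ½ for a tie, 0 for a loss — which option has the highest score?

S

R: beats Q and P; loses to S → score 2.
Q: loses to R, S, and P → score 0.
S: beats R, Q, and P → score 3.
P: beats Q; loses to R and S → score 1.
S has the best pairwise record.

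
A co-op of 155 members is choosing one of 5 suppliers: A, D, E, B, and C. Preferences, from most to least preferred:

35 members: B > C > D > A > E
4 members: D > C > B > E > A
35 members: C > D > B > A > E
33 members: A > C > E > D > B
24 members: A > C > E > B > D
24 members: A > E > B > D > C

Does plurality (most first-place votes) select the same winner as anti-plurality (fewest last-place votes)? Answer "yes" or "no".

yes

Plurality — first-place votes: A 81, D 4, E 0, B 35, C 35. Winner: A.
Anti-plurality — last-place votes: A 4, D 24, E 70, B 33, C 24. Winner: A.
The two methods agree.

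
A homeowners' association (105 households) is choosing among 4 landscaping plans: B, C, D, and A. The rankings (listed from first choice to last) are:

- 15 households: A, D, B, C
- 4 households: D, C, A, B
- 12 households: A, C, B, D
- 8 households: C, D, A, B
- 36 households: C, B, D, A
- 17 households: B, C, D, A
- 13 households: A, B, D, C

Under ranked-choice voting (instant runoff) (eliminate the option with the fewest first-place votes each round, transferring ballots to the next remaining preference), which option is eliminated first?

Round 1: B 17, C 44, D 4, A 40. Eliminate D.

D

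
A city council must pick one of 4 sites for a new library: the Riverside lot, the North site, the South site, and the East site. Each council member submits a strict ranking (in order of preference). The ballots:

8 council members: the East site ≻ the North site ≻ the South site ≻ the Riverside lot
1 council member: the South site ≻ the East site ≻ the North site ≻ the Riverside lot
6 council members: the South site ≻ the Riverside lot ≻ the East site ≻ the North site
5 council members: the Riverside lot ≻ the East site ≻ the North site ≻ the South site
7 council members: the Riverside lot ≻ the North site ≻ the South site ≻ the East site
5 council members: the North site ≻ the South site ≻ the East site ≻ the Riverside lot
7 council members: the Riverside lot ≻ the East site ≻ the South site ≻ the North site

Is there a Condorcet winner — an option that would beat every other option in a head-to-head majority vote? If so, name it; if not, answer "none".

none

Checking pairwise contests:
the South site beats the Riverside lot 20–19.
the Riverside lot beats the North site 25–14.
the North site beats the South site 25–14.
the Riverside lot beats the East site 25–14.
Every option loses at least one head-to-head, so there is no Condorcet winner.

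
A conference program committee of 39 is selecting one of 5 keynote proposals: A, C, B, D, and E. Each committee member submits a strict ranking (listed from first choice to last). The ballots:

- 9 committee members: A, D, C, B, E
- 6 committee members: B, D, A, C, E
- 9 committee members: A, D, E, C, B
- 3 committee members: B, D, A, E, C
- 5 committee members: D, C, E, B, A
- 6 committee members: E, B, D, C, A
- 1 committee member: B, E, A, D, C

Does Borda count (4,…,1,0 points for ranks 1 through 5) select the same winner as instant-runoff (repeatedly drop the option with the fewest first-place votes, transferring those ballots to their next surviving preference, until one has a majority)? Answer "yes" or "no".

Borda — scores: A 92, C 54, B 72, D 114, E 58. Winner: D.
Instant-runoff — R1 A 18, C 0, B 10, D 5, E 6 (C out); R2 A 18, B 10, D 5, E 6 (D out); R3 A 18, B 10, E 11 (B out); R4 A 27, E 12 (A winner). Winner: A.
The two methods disagree.

no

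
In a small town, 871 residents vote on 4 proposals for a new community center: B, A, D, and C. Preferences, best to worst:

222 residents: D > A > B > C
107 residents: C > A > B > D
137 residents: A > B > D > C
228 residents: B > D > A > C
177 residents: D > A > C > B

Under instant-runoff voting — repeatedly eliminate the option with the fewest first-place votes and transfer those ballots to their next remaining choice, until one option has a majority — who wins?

Round 1: B 228, A 137, D 399, C 107. Eliminate C.
Round 2: B 228, A 244, D 399. Eliminate B.
Round 3: A 244, D 627. D has a majority.

D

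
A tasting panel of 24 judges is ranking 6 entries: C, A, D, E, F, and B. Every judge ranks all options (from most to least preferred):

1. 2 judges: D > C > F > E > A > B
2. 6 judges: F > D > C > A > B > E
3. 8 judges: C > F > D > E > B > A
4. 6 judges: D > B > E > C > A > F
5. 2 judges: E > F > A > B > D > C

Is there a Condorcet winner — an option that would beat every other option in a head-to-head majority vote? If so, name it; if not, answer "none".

Checking pairwise contests:
D beats C 16–8.
C beats A 22–2.
F beats D 16–8.
C beats E 16–8.
C beats F 16–8.
C beats B 16–8.
Every option loses at least one head-to-head, so there is no Condorcet winner.

none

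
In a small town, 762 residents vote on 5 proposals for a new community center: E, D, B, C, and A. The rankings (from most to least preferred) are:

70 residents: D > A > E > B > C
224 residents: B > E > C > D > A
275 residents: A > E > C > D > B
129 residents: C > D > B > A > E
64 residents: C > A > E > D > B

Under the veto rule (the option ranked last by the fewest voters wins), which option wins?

D

Last-place votes: E 129, D 0, B 339, C 70, A 224.
D is ranked last by the fewest voters, so D wins.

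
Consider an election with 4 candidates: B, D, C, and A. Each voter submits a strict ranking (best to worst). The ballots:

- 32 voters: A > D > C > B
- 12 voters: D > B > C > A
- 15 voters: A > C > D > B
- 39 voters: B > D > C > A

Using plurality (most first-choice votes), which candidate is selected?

A

First-place votes: B 39, D 12, C 0, A 47.
A has the most first-place votes.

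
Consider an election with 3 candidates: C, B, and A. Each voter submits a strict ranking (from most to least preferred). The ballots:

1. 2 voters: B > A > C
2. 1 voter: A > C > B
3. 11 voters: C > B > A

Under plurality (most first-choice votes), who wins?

First-place votes: C 11, B 2, A 1.
C has the most first-place votes.

C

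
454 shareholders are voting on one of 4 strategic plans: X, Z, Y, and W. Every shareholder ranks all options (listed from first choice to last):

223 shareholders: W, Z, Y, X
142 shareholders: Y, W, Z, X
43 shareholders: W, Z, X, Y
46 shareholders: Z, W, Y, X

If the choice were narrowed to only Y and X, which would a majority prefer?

Y

Voters preferring Y to X: 411; preferring X to Y: 43.
Y wins the head-to-head.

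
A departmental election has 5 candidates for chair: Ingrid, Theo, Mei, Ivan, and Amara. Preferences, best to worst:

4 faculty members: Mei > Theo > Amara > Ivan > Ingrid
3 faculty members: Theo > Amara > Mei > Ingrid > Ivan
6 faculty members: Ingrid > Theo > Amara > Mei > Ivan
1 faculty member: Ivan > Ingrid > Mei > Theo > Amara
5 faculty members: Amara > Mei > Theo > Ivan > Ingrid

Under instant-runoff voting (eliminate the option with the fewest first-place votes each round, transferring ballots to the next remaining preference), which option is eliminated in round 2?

Round 1: Ingrid 6, Theo 3, Mei 4, Ivan 1, Amara 5. Eliminate Ivan.
Round 2: Ingrid 7, Theo 3, Mei 4, Amara 5. Eliminate Theo.

Theo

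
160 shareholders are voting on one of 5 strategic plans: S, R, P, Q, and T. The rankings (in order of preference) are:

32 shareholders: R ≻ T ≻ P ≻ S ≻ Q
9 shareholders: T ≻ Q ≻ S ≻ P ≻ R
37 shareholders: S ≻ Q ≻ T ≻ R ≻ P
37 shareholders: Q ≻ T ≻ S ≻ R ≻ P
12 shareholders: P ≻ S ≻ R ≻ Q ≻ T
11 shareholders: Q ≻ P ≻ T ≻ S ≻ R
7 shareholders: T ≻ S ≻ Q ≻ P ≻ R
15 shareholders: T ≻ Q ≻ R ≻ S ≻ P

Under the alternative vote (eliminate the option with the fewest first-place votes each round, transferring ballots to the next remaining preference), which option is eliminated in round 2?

Round 1: S 37, R 32, P 12, Q 48, T 31. Eliminate P.
Round 2: S 49, R 32, Q 48, T 31. Eliminate T.

T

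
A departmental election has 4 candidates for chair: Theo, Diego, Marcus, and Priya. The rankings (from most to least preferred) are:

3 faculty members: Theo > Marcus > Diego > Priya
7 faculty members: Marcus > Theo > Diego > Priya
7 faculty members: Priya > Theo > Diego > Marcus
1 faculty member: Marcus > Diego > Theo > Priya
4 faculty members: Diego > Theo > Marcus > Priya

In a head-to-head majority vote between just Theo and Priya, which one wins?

Theo

Voters preferring Theo to Priya: 15; preferring Priya to Theo: 7.
Theo wins the head-to-head.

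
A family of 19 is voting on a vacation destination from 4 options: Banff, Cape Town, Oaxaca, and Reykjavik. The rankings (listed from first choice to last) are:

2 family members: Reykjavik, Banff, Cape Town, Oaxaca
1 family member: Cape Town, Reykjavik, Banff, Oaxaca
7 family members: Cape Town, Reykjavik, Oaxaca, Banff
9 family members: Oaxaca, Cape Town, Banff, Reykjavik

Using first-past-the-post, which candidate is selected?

Oaxaca

First-place votes: Banff 0, Cape Town 8, Oaxaca 9, Reykjavik 2.
Oaxaca has the most first-place votes.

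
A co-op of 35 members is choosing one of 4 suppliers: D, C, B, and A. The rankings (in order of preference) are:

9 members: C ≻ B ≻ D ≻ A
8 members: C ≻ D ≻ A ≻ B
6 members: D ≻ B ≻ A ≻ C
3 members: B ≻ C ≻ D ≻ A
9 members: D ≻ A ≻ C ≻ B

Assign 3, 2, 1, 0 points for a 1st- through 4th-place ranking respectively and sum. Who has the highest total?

D

D: 9·1 + 8·2 + 6·3 + 3·1 + 9·3 = 73
C: 9·3 + 8·3 + 6·0 + 3·2 + 9·1 = 66
B: 9·2 + 8·0 + 6·2 + 3·3 + 9·0 = 39
A: 9·0 + 8·1 + 6·1 + 3·0 + 9·2 = 32
D has the highest Borda score (73).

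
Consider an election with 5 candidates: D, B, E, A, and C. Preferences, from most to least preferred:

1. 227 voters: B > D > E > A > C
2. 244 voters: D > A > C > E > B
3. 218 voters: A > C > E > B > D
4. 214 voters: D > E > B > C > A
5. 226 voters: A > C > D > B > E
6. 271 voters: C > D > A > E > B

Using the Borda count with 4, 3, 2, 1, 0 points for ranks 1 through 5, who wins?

D

D: 227·3 + 244·4 + 218·0 + 214·4 + 226·2 + 271·3 = 3778
B: 227·4 + 244·0 + 218·1 + 214·2 + 226·1 + 271·0 = 1780
E: 227·2 + 244·1 + 218·2 + 214·3 + 226·0 + 271·1 = 2047
A: 227·1 + 244·3 + 218·4 + 214·0 + 226·4 + 271·2 = 3277
C: 227·0 + 244·2 + 218·3 + 214·1 + 226·3 + 271·4 = 3118
D has the highest Borda score (3778).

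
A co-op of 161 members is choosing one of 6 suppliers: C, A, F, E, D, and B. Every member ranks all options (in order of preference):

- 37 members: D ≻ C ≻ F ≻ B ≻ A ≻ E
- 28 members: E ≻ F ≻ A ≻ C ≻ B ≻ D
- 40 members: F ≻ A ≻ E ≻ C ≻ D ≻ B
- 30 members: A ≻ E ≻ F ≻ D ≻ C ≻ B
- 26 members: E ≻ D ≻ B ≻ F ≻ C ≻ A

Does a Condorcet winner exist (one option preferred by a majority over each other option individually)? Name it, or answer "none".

Checking pairwise contests:
A beats C 98–63.
F beats A 131–30.
E beats F 84–77.
A beats E 107–54.
A beats D 98–63.
C beats B 135–26.
Every option loses at least one head-to-head, so there is no Condorcet winner.

none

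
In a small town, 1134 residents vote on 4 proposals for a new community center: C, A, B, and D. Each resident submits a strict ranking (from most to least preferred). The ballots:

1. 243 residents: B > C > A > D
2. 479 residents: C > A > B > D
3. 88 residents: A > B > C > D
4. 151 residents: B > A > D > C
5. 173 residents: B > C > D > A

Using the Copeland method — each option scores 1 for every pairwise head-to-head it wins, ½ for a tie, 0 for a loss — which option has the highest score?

B

C: beats A and D; loses to B → score 2.
A: beats D; ties B; loses to C → score 1.5.
B: beats C and D; ties A → score 2.5.
D: loses to C, A, and B → score 0.
B has the best pairwise record.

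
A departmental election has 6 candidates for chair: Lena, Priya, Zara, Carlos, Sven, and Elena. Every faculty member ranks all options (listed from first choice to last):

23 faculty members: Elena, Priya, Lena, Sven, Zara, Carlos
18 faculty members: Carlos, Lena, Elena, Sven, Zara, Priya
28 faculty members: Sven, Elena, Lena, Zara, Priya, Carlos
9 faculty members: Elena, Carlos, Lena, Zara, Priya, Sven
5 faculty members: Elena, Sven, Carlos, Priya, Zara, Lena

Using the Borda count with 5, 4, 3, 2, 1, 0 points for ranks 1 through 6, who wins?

Elena

Lena: 23·3 + 18·4 + 28·3 + 9·3 + 5·0 = 252
Priya: 23·4 + 18·0 + 28·1 + 9·1 + 5·2 = 139
Zara: 23·1 + 18·1 + 28·2 + 9·2 + 5·1 = 120
Carlos: 23·0 + 18·5 + 28·0 + 9·4 + 5·3 = 141
Sven: 23·2 + 18·2 + 28·5 + 9·0 + 5·4 = 242
Elena: 23·5 + 18·3 + 28·4 + 9·5 + 5·5 = 351
Elena has the highest Borda score (351).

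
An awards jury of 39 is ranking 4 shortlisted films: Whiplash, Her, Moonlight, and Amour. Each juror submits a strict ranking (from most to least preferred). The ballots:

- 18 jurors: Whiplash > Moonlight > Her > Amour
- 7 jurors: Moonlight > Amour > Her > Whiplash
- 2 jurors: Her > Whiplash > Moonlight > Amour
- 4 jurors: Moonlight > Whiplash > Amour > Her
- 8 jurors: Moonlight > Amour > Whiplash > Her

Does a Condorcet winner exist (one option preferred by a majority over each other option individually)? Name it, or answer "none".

Whiplash

Whiplash vs Her: 30–9 for Whiplash.
Whiplash vs Moonlight: 20–19 for Whiplash.
Whiplash vs Amour: 24–15 for Whiplash.
Whiplash beats every other option head-to-head.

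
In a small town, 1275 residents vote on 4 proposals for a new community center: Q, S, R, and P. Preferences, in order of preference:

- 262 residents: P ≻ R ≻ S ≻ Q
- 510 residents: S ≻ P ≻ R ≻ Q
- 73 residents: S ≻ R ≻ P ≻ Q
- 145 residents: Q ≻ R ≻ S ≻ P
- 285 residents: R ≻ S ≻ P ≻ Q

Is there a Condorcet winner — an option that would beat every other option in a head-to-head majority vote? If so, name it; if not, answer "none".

Checking pairwise contests:
S beats Q 1130–145.
R beats S 692–583.
P beats R 772–503.
S beats P 1013–262.
Every option loses at least one head-to-head, so there is no Condorcet winner.

none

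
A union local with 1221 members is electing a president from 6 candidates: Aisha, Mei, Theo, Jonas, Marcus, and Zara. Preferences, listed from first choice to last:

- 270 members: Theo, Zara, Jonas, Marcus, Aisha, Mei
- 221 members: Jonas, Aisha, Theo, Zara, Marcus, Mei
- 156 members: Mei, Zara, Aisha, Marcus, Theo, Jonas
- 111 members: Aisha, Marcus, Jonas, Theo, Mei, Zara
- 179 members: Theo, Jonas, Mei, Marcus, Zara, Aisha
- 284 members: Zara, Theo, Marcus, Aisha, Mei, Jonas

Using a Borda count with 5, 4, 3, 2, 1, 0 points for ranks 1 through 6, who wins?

Aisha: 270·1 + 221·4 + 156·3 + 111·5 + 179·0 + 284·2 = 2745
Mei: 270·0 + 221·0 + 156·5 + 111·1 + 179·3 + 284·1 = 1712
Theo: 270·5 + 221·3 + 156·1 + 111·2 + 179·5 + 284·4 = 4422
Jonas: 270·3 + 221·5 + 156·0 + 111·3 + 179·4 + 284·0 = 2964
Marcus: 270·2 + 221·1 + 156·2 + 111·4 + 179·2 + 284·3 = 2727
Zara: 270·4 + 221·2 + 156·4 + 111·0 + 179·1 + 284·5 = 3745
Theo has the highest Borda score (4422).

Theo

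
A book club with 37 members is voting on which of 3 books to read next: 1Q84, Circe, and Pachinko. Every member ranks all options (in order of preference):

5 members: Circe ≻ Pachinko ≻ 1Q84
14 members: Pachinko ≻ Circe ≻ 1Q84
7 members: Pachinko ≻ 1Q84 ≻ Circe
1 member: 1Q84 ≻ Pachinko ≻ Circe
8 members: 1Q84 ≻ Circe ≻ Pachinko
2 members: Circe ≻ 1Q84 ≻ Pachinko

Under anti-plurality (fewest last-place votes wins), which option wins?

Circe

Last-place votes: 1Q84 19, Circe 8, Pachinko 10.
Circe is ranked last by the fewest voters, so Circe wins.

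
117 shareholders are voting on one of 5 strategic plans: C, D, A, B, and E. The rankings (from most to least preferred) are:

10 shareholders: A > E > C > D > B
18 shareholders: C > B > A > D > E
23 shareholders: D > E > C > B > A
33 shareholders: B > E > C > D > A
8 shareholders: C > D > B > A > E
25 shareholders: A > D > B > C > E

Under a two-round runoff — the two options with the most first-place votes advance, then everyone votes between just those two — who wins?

Round 1 first-place votes: C 26, D 23, A 35, B 33, E 0.
A and B advance.
Runoff: A is preferred to B by 35 voters; B by 82.
B wins the runoff.

B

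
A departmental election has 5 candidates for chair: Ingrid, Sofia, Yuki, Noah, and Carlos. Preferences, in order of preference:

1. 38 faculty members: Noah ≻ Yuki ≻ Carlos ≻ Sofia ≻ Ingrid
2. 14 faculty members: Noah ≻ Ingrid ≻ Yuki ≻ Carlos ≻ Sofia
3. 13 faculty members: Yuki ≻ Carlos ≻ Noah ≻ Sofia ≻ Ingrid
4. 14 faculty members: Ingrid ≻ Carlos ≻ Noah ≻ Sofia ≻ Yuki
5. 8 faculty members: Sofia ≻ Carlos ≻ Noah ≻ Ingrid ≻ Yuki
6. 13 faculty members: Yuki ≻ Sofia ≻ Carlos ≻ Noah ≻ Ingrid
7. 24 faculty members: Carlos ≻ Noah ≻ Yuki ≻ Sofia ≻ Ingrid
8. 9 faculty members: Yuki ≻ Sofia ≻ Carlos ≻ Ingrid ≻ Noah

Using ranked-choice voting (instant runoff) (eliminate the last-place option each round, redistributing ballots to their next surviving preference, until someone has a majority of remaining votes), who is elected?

Carlos

Round 1: Ingrid 14, Sofia 8, Yuki 35, Noah 52, Carlos 24. Eliminate Sofia.
Round 2: Ingrid 14, Yuki 35, Noah 52, Carlos 32. Eliminate Ingrid.
Round 3: Yuki 35, Noah 52, Carlos 46. Eliminate Yuki.
Round 4: Noah 52, Carlos 81. Carlos has a majority.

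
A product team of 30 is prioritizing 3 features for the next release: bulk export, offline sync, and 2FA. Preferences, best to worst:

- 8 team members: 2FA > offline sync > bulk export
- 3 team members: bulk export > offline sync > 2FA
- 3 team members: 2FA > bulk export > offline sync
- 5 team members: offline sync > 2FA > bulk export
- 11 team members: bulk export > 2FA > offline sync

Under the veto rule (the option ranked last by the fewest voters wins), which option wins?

2FA

Last-place votes: bulk export 13, offline sync 14, 2FA 3.
2FA is ranked last by the fewest voters, so 2FA wins.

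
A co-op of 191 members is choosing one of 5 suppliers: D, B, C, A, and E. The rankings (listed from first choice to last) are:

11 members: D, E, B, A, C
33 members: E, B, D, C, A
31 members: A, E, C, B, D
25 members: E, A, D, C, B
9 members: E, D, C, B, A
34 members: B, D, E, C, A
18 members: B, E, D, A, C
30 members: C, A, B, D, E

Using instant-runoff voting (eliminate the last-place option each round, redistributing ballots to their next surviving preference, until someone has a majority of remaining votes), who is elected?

E

Round 1: D 11, B 52, C 30, A 31, E 67. Eliminate D.
Round 2: B 52, C 30, A 31, E 78. Eliminate C.
Round 3: B 52, A 61, E 78. Eliminate B.
Round 4: A 61, E 130. E has a majority.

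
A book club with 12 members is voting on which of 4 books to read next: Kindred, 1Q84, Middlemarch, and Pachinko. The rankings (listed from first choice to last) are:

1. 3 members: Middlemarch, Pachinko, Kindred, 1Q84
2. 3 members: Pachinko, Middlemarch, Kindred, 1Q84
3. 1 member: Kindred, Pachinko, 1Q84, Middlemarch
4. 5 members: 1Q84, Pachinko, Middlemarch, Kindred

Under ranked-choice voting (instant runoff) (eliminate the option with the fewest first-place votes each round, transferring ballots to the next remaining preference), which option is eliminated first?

Round 1: Kindred 1, 1Q84 5, Middlemarch 3, Pachinko 3. Eliminate Kindred.

Kindred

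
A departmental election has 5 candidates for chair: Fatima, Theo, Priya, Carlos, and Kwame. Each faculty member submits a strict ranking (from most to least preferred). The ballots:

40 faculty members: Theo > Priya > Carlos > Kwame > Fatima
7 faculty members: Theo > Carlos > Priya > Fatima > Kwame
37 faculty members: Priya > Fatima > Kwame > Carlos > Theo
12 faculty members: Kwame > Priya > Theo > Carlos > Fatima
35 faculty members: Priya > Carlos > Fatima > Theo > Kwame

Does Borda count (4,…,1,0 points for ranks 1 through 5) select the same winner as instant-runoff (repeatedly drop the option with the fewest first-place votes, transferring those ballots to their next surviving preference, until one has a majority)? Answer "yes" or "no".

Borda — scores: Fatima 188, Theo 247, Priya 458, Carlos 255, Kwame 162. Winner: Priya.
Instant-runoff — R1 Fatima 0, Theo 47, Priya 72, Carlos 0, Kwame 12 (Priya winner). Winner: Priya.
The two methods agree.

yes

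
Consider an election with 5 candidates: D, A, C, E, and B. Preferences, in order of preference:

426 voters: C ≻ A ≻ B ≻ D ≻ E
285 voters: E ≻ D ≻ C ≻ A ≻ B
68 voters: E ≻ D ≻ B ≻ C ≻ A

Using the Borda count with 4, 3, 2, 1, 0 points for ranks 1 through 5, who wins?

D: 426·1 + 285·3 + 68·3 = 1485
A: 426·3 + 285·1 + 68·0 = 1563
C: 426·4 + 285·2 + 68·1 = 2342
E: 426·0 + 285·4 + 68·4 = 1412
B: 426·2 + 285·0 + 68·2 = 988
C has the highest Borda score (2342).

C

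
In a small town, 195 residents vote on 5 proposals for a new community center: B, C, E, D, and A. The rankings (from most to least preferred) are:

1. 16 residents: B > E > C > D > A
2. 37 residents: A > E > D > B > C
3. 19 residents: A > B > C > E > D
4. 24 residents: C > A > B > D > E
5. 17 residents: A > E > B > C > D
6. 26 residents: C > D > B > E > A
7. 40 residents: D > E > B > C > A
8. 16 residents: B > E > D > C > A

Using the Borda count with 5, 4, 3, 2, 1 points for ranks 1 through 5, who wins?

B

B: 16·5 + 37·2 + 19·4 + 24·3 + 17·3 + 26·3 + 40·3 + 16·5 = 631
C: 16·3 + 37·1 + 19·3 + 24·5 + 17·2 + 26·5 + 40·2 + 16·2 = 538
E: 16·4 + 37·4 + 19·2 + 24·1 + 17·4 + 26·2 + 40·4 + 16·4 = 618
D: 16·2 + 37·3 + 19·1 + 24·2 + 17·1 + 26·4 + 40·5 + 16·3 = 579
A: 16·1 + 37·5 + 19·5 + 24·4 + 17·5 + 26·1 + 40·1 + 16·1 = 559
B has the highest Borda score (631).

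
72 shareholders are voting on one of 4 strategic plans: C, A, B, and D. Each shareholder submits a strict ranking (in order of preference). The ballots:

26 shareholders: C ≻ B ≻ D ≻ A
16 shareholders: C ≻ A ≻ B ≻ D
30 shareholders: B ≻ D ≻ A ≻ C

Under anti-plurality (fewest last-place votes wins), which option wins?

Last-place votes: C 30, A 26, B 0, D 16.
B is ranked last by the fewest voters, so B wins.

B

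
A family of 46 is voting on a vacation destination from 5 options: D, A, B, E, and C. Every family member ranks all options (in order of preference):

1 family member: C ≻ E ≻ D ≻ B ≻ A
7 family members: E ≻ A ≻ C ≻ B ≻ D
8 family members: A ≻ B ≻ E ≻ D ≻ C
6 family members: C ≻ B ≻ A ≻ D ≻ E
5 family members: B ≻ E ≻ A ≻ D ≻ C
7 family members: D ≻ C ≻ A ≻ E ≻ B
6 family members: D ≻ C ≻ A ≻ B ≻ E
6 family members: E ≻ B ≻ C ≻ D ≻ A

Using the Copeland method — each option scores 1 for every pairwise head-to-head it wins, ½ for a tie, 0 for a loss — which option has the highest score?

D: beats C; loses to A, B, and E → score 1.
A: beats D, B, and E; loses to C → score 3.
B: beats D and E; loses to A and C → score 2.
E: beats D and C; loses to A and B → score 2.
C: beats A and B; loses to D and E → score 2.
A has the best pairwise record.

A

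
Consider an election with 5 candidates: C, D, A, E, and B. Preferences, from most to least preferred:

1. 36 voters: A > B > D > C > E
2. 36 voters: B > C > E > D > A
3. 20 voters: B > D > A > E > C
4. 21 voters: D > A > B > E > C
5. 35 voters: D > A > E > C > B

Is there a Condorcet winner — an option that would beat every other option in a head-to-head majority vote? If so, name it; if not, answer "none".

none

Checking pairwise contests:
D beats C 112–36.
B beats D 92–56.
D beats A 112–36.
D beats E 112–36.
A beats B 92–56.
Every option loses at least one head-to-head, so there is no Condorcet winner.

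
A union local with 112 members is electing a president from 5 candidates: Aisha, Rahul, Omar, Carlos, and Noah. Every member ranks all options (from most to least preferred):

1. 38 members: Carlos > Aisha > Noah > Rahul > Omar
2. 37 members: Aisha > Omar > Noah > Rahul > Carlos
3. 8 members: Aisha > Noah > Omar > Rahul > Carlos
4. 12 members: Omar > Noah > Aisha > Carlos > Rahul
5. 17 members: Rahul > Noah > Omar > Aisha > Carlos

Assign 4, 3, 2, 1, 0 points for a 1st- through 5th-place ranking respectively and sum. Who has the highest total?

Aisha: 38·3 + 37·4 + 8·4 + 12·2 + 17·1 = 335
Rahul: 38·1 + 37·1 + 8·1 + 12·0 + 17·4 = 151
Omar: 38·0 + 37·3 + 8·2 + 12·4 + 17·2 = 209
Carlos: 38·4 + 37·0 + 8·0 + 12·1 + 17·0 = 164
Noah: 38·2 + 37·2 + 8·3 + 12·3 + 17·3 = 261
Aisha has the highest Borda score (335).

Aisha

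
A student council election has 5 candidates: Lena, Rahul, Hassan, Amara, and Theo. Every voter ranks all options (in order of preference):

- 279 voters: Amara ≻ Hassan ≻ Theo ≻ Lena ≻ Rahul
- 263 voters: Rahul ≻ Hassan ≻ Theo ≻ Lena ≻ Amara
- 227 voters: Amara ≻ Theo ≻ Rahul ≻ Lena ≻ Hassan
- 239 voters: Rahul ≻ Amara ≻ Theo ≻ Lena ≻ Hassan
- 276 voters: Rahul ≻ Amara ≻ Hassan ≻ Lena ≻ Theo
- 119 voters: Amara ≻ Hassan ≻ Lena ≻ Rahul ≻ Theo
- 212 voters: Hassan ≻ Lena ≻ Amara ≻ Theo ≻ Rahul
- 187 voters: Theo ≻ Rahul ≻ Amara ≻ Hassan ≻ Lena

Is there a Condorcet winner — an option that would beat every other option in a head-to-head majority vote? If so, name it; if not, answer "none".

Checking pairwise contests:
Rahul beats Lena 1192–610.
Theo beats Rahul 905–897.
Rahul beats Hassan 1192–610.
Rahul beats Amara 965–837.
Hassan beats Theo 1149–653.
Every option loses at least one head-to-head, so there is no Condorcet winner.

none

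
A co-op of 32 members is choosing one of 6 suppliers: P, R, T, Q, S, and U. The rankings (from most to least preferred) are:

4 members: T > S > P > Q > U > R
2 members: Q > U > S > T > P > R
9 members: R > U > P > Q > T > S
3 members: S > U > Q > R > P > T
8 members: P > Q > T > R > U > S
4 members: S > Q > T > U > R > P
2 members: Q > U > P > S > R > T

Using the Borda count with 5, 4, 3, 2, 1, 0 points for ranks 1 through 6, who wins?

P: 4·3 + 2·1 + 9·3 + 3·1 + 8·5 + 4·0 + 2·3 = 90
R: 4·0 + 2·0 + 9·5 + 3·2 + 8·2 + 4·1 + 2·1 = 73
T: 4·5 + 2·2 + 9·1 + 3·0 + 8·3 + 4·3 + 2·0 = 69
Q: 4·2 + 2·5 + 9·2 + 3·3 + 8·4 + 4·4 + 2·5 = 103
S: 4·4 + 2·3 + 9·0 + 3·5 + 8·0 + 4·5 + 2·2 = 61
U: 4·1 + 2·4 + 9·4 + 3·4 + 8·1 + 4·2 + 2·4 = 84
Q has the highest Borda score (103).

Q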